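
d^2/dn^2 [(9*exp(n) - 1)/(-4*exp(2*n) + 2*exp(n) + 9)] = (-144*exp(4*n) - 8*exp(3*n) - 1968*exp(2*n) + 310*exp(n) - 747)*exp(n)/(64*exp(6*n) - 96*exp(5*n) - 384*exp(4*n) + 424*exp(3*n) + 864*exp(2*n) - 486*exp(n) - 729)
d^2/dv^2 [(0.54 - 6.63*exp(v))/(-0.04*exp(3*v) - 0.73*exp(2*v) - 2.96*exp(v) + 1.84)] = (0.042432*exp(6*v) + 0.573012*exp(5*v) + 0.219710999999997*exp(4*v) - 9.26145600000001*exp(3*v) + 49.574304*exp(2*v) + 28.477056*exp(v) + 19.505472)*exp(v)/(6.4e-5*exp(9*v) + 0.003504*exp(8*v) + 0.078156*exp(7*v) + 0.898777*exp(6*v) + 5.461176*exp(5*v) + 14.93916*exp(4*v) + 2.485376*exp(3*v) - 40.949568*exp(2*v) + 30.064128*exp(v) - 6.229504)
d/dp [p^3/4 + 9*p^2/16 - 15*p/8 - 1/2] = 3*p^2/4 + 9*p/8 - 15/8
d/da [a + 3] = 1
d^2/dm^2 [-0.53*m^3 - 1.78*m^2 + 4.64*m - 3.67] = -3.18*m - 3.56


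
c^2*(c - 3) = c^3 - 3*c^2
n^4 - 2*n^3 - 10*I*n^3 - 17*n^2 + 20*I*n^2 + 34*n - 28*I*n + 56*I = (n - 2)*(n - 7*I)*(n - 4*I)*(n + I)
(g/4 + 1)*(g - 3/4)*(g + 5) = g^3/4 + 33*g^2/16 + 53*g/16 - 15/4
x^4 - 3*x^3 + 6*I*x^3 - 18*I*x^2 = x^2*(x - 3)*(x + 6*I)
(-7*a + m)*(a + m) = -7*a^2 - 6*a*m + m^2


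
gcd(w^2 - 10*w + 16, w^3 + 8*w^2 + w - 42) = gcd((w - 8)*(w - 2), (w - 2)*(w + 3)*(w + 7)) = w - 2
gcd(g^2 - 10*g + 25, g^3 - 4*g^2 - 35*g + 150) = g^2 - 10*g + 25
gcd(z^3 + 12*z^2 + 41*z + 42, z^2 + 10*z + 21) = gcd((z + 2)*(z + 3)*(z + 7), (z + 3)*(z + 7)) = z^2 + 10*z + 21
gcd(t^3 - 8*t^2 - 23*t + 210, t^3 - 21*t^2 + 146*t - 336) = t^2 - 13*t + 42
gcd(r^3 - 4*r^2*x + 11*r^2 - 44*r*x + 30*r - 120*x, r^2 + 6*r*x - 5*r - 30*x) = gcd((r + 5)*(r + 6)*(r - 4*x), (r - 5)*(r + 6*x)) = 1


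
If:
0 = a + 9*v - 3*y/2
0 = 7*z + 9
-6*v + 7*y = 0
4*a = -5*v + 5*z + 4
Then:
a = -918/1267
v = 17/181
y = 102/1267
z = -9/7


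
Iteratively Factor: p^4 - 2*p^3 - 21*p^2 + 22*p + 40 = (p - 2)*(p^3 - 21*p - 20) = (p - 2)*(p + 1)*(p^2 - p - 20) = (p - 2)*(p + 1)*(p + 4)*(p - 5)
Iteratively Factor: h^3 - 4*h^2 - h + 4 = (h - 1)*(h^2 - 3*h - 4) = (h - 1)*(h + 1)*(h - 4)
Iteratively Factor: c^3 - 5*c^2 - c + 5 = (c - 5)*(c^2 - 1) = (c - 5)*(c - 1)*(c + 1)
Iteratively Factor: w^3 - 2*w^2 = (w - 2)*(w^2) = w*(w - 2)*(w)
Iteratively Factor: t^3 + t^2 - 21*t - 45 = (t + 3)*(t^2 - 2*t - 15) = (t + 3)^2*(t - 5)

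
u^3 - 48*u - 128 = (u - 8)*(u + 4)^2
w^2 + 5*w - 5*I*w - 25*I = (w + 5)*(w - 5*I)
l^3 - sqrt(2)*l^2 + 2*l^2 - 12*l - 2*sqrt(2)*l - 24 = (l + 2)*(l - 3*sqrt(2))*(l + 2*sqrt(2))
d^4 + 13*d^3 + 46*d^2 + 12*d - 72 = (d - 1)*(d + 2)*(d + 6)^2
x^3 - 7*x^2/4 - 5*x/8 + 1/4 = (x - 2)*(x - 1/4)*(x + 1/2)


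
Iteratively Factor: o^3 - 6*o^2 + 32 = (o - 4)*(o^2 - 2*o - 8) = (o - 4)*(o + 2)*(o - 4)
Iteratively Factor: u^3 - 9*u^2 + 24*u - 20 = (u - 2)*(u^2 - 7*u + 10) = (u - 2)^2*(u - 5)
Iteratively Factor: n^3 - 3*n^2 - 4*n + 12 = (n + 2)*(n^2 - 5*n + 6) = (n - 2)*(n + 2)*(n - 3)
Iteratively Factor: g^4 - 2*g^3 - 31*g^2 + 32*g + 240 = (g + 4)*(g^3 - 6*g^2 - 7*g + 60) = (g - 4)*(g + 4)*(g^2 - 2*g - 15) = (g - 5)*(g - 4)*(g + 4)*(g + 3)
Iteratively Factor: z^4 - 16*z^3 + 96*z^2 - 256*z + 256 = (z - 4)*(z^3 - 12*z^2 + 48*z - 64) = (z - 4)^2*(z^2 - 8*z + 16) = (z - 4)^3*(z - 4)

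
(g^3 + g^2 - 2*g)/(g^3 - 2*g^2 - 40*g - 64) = g*(g - 1)/(g^2 - 4*g - 32)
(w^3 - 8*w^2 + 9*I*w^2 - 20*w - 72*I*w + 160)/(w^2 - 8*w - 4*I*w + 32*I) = (w^2 + 9*I*w - 20)/(w - 4*I)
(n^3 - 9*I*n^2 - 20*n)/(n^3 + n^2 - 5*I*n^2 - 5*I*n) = (n - 4*I)/(n + 1)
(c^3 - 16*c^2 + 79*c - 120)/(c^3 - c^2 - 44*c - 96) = (c^2 - 8*c + 15)/(c^2 + 7*c + 12)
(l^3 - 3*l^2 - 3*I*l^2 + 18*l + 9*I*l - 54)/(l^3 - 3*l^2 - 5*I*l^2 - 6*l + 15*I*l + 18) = (l^2 - 3*I*l + 18)/(l^2 - 5*I*l - 6)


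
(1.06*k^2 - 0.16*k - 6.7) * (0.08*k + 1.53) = 0.0848*k^3 + 1.609*k^2 - 0.7808*k - 10.251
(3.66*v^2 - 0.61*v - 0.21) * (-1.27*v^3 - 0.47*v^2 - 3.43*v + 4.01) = -4.6482*v^5 - 0.9455*v^4 - 12.0004*v^3 + 16.8676*v^2 - 1.7258*v - 0.8421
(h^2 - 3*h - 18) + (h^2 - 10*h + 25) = 2*h^2 - 13*h + 7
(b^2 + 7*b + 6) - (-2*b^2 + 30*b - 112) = 3*b^2 - 23*b + 118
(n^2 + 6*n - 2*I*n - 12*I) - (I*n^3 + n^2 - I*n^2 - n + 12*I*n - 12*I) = -I*n^3 + I*n^2 + 7*n - 14*I*n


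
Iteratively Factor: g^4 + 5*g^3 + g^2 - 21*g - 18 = (g + 3)*(g^3 + 2*g^2 - 5*g - 6) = (g - 2)*(g + 3)*(g^2 + 4*g + 3) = (g - 2)*(g + 1)*(g + 3)*(g + 3)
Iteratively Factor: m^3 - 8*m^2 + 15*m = (m)*(m^2 - 8*m + 15) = m*(m - 5)*(m - 3)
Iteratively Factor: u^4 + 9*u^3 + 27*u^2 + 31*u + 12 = (u + 3)*(u^3 + 6*u^2 + 9*u + 4) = (u + 1)*(u + 3)*(u^2 + 5*u + 4) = (u + 1)^2*(u + 3)*(u + 4)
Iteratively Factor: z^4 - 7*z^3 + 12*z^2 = (z - 4)*(z^3 - 3*z^2) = (z - 4)*(z - 3)*(z^2) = z*(z - 4)*(z - 3)*(z)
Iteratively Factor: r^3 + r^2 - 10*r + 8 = (r + 4)*(r^2 - 3*r + 2) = (r - 1)*(r + 4)*(r - 2)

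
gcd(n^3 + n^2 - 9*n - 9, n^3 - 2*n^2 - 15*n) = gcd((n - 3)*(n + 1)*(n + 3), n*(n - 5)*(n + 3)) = n + 3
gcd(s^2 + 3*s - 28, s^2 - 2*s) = 1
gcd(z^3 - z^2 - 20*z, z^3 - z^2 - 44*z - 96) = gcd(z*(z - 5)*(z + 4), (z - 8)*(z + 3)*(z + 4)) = z + 4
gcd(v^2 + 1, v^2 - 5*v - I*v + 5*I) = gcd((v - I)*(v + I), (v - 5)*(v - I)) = v - I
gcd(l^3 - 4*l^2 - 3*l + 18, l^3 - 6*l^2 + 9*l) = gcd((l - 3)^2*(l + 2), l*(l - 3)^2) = l^2 - 6*l + 9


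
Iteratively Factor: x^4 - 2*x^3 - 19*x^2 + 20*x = (x + 4)*(x^3 - 6*x^2 + 5*x) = (x - 5)*(x + 4)*(x^2 - x) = (x - 5)*(x - 1)*(x + 4)*(x)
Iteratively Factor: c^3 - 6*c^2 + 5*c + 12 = (c + 1)*(c^2 - 7*c + 12) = (c - 3)*(c + 1)*(c - 4)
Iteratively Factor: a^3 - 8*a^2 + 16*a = (a - 4)*(a^2 - 4*a) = a*(a - 4)*(a - 4)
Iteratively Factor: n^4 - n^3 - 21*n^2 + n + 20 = (n + 1)*(n^3 - 2*n^2 - 19*n + 20) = (n - 1)*(n + 1)*(n^2 - n - 20) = (n - 5)*(n - 1)*(n + 1)*(n + 4)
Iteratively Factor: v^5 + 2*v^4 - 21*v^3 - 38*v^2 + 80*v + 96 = (v - 2)*(v^4 + 4*v^3 - 13*v^2 - 64*v - 48) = (v - 2)*(v + 4)*(v^3 - 13*v - 12) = (v - 2)*(v + 1)*(v + 4)*(v^2 - v - 12) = (v - 4)*(v - 2)*(v + 1)*(v + 4)*(v + 3)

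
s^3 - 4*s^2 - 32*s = s*(s - 8)*(s + 4)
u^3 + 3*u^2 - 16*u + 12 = (u - 2)*(u - 1)*(u + 6)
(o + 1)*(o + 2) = o^2 + 3*o + 2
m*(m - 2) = m^2 - 2*m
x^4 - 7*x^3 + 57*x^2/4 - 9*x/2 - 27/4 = (x - 3)^2*(x - 3/2)*(x + 1/2)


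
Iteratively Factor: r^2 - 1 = (r - 1)*(r + 1)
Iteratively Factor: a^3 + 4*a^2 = (a + 4)*(a^2) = a*(a + 4)*(a)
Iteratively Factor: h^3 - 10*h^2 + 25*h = (h - 5)*(h^2 - 5*h) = h*(h - 5)*(h - 5)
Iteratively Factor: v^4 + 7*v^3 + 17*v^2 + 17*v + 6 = (v + 3)*(v^3 + 4*v^2 + 5*v + 2) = (v + 1)*(v + 3)*(v^2 + 3*v + 2) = (v + 1)^2*(v + 3)*(v + 2)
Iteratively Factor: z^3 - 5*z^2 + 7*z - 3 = (z - 3)*(z^2 - 2*z + 1) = (z - 3)*(z - 1)*(z - 1)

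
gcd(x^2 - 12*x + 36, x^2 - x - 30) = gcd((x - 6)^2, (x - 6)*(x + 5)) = x - 6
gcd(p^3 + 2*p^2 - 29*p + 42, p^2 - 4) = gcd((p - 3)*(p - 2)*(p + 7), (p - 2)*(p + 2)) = p - 2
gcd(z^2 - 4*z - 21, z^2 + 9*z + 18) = z + 3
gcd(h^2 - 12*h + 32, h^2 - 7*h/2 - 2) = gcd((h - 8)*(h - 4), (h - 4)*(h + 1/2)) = h - 4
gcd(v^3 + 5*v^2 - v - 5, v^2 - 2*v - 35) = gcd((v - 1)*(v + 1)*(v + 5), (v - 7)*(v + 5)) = v + 5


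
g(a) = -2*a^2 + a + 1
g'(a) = 1 - 4*a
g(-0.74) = -0.84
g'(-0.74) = 3.96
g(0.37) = 1.10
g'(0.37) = -0.48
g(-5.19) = -58.06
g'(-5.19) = 21.76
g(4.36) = -32.66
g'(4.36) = -16.44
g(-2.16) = -10.49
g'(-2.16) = 9.64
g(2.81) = -11.98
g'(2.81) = -10.24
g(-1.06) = -2.31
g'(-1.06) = 5.24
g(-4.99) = -53.79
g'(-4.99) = 20.96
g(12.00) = -275.00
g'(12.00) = -47.00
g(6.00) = -65.00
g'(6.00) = -23.00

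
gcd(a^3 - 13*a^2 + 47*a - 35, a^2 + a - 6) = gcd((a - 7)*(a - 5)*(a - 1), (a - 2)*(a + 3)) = 1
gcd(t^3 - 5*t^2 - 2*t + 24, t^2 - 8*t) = 1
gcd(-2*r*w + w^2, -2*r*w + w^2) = 2*r*w - w^2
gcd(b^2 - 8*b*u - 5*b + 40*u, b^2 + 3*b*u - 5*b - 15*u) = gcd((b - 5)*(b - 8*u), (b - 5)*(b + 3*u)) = b - 5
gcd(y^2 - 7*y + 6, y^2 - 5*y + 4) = y - 1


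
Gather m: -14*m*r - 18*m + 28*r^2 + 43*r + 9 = m*(-14*r - 18) + 28*r^2 + 43*r + 9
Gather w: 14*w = 14*w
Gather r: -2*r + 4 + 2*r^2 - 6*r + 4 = 2*r^2 - 8*r + 8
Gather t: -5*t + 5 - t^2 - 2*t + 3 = -t^2 - 7*t + 8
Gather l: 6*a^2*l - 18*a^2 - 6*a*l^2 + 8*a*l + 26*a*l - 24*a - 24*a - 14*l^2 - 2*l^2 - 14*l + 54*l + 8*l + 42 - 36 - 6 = -18*a^2 - 48*a + l^2*(-6*a - 16) + l*(6*a^2 + 34*a + 48)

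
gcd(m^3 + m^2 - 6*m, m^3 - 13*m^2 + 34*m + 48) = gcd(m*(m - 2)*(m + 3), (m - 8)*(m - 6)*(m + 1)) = 1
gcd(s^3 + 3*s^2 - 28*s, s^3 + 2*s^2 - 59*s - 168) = s + 7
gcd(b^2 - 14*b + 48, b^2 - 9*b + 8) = b - 8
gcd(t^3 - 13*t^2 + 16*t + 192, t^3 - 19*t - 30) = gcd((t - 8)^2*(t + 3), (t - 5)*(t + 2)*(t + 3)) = t + 3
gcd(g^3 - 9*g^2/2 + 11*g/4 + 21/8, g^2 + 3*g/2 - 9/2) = g - 3/2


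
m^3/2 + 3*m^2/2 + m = m*(m/2 + 1)*(m + 1)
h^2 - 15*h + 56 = (h - 8)*(h - 7)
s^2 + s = s*(s + 1)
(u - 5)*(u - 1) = u^2 - 6*u + 5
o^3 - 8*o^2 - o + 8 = (o - 8)*(o - 1)*(o + 1)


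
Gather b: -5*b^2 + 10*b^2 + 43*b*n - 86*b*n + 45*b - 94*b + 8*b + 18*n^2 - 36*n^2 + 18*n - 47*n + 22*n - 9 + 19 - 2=5*b^2 + b*(-43*n - 41) - 18*n^2 - 7*n + 8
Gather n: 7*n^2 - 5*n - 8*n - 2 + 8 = 7*n^2 - 13*n + 6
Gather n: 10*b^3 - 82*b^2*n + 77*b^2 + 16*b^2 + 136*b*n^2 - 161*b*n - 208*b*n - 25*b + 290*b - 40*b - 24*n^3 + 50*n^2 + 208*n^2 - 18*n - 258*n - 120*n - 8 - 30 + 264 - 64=10*b^3 + 93*b^2 + 225*b - 24*n^3 + n^2*(136*b + 258) + n*(-82*b^2 - 369*b - 396) + 162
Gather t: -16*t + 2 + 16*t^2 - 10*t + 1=16*t^2 - 26*t + 3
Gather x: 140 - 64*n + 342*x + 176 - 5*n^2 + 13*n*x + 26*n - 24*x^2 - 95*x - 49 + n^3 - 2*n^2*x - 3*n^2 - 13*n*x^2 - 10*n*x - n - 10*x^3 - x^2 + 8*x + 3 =n^3 - 8*n^2 - 39*n - 10*x^3 + x^2*(-13*n - 25) + x*(-2*n^2 + 3*n + 255) + 270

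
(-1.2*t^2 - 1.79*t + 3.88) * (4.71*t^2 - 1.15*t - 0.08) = -5.652*t^4 - 7.0509*t^3 + 20.4293*t^2 - 4.3188*t - 0.3104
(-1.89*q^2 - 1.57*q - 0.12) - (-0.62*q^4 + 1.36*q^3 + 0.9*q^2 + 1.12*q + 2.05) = 0.62*q^4 - 1.36*q^3 - 2.79*q^2 - 2.69*q - 2.17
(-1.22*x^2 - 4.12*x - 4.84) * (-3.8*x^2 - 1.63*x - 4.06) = 4.636*x^4 + 17.6446*x^3 + 30.0608*x^2 + 24.6164*x + 19.6504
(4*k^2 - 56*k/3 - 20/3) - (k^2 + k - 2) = 3*k^2 - 59*k/3 - 14/3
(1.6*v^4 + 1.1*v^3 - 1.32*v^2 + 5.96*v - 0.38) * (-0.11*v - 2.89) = -0.176*v^5 - 4.745*v^4 - 3.0338*v^3 + 3.1592*v^2 - 17.1826*v + 1.0982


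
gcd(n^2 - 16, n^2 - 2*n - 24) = n + 4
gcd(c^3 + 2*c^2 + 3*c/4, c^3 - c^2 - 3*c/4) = c^2 + c/2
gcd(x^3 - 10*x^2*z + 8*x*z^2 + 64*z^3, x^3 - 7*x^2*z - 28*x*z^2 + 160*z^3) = x^2 - 12*x*z + 32*z^2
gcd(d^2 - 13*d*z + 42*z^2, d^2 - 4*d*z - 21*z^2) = -d + 7*z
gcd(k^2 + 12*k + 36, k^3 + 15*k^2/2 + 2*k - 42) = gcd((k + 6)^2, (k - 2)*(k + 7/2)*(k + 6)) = k + 6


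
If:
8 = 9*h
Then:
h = 8/9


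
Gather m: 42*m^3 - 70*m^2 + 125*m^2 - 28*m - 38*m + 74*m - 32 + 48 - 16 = 42*m^3 + 55*m^2 + 8*m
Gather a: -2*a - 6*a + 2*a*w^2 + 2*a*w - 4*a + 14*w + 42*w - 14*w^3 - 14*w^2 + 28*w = a*(2*w^2 + 2*w - 12) - 14*w^3 - 14*w^2 + 84*w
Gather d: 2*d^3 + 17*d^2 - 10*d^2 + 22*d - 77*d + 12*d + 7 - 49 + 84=2*d^3 + 7*d^2 - 43*d + 42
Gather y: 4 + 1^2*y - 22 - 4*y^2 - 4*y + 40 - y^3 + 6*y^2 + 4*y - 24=-y^3 + 2*y^2 + y - 2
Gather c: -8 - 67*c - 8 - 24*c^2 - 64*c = -24*c^2 - 131*c - 16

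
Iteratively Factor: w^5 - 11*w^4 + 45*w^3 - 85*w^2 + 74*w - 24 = (w - 2)*(w^4 - 9*w^3 + 27*w^2 - 31*w + 12) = (w - 4)*(w - 2)*(w^3 - 5*w^2 + 7*w - 3) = (w - 4)*(w - 2)*(w - 1)*(w^2 - 4*w + 3) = (w - 4)*(w - 2)*(w - 1)^2*(w - 3)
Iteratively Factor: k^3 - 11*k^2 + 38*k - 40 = (k - 2)*(k^2 - 9*k + 20) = (k - 5)*(k - 2)*(k - 4)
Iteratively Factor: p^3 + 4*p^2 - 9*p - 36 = (p + 4)*(p^2 - 9) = (p - 3)*(p + 4)*(p + 3)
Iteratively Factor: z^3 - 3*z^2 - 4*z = (z)*(z^2 - 3*z - 4) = z*(z + 1)*(z - 4)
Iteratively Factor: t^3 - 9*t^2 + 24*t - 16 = (t - 4)*(t^2 - 5*t + 4) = (t - 4)^2*(t - 1)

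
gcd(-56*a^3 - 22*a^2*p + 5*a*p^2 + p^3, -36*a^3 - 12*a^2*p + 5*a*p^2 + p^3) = 2*a + p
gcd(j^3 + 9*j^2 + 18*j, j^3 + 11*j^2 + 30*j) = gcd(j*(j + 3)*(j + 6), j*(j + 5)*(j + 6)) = j^2 + 6*j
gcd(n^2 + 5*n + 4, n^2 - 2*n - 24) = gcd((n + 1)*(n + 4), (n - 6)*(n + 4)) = n + 4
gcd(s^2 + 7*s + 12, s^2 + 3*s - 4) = s + 4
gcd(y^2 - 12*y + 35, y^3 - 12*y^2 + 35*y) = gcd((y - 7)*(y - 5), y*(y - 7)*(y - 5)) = y^2 - 12*y + 35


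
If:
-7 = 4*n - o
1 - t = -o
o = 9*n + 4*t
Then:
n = -25/21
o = 47/21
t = 68/21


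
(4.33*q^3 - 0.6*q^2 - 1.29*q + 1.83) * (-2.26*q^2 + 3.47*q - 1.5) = -9.7858*q^5 + 16.3811*q^4 - 5.6616*q^3 - 7.7121*q^2 + 8.2851*q - 2.745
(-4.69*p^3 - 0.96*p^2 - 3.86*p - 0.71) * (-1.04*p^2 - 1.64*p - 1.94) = 4.8776*p^5 + 8.69*p^4 + 14.6874*p^3 + 8.9312*p^2 + 8.6528*p + 1.3774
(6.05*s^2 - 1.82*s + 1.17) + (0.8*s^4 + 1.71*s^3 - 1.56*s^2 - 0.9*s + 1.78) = 0.8*s^4 + 1.71*s^3 + 4.49*s^2 - 2.72*s + 2.95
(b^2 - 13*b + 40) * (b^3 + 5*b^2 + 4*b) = b^5 - 8*b^4 - 21*b^3 + 148*b^2 + 160*b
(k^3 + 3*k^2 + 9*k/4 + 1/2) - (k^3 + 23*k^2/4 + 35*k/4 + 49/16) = -11*k^2/4 - 13*k/2 - 41/16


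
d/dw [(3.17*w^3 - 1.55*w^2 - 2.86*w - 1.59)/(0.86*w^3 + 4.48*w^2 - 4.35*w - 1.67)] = (15.5346*w^4 - 22.6598*w^3 + 7.7758*w^2 + 19.4234*w - 2.1403)/(0.7396*w^6 + 7.7056*w^5 + 12.5884*w^4 - 41.8484*w^3 + 3.9593*w^2 + 14.529*w + 2.7889)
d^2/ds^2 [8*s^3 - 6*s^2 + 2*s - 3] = 48*s - 12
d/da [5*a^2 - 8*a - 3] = 10*a - 8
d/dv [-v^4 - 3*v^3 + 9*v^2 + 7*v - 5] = -4*v^3 - 9*v^2 + 18*v + 7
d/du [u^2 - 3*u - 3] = 2*u - 3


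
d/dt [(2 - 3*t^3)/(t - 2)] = (3*t^3 - 9*t^2*(t - 2) - 2)/(t - 2)^2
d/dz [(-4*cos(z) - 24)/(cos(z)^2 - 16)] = 4*(sin(z)^2 - 12*cos(z) - 17)*sin(z)/(cos(z)^2 - 16)^2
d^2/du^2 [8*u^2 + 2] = 16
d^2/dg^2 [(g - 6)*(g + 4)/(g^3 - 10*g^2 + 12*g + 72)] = 2*(g^3 + 12*g^2 - 12*g + 64)/(g^6 - 12*g^5 + 12*g^4 + 224*g^3 - 144*g^2 - 1728*g - 1728)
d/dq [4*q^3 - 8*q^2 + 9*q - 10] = 12*q^2 - 16*q + 9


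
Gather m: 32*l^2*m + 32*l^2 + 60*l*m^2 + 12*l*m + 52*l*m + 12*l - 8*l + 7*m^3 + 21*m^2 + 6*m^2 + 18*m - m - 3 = 32*l^2 + 4*l + 7*m^3 + m^2*(60*l + 27) + m*(32*l^2 + 64*l + 17) - 3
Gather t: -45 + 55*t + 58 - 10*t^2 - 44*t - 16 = -10*t^2 + 11*t - 3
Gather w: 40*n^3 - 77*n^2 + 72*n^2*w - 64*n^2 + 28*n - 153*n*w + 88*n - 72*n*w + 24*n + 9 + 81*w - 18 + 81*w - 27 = 40*n^3 - 141*n^2 + 140*n + w*(72*n^2 - 225*n + 162) - 36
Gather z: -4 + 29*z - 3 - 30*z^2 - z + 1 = -30*z^2 + 28*z - 6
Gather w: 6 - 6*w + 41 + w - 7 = 40 - 5*w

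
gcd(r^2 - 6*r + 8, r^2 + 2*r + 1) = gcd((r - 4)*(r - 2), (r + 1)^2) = 1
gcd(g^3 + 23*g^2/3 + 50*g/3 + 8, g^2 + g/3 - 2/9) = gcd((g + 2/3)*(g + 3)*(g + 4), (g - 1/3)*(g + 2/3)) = g + 2/3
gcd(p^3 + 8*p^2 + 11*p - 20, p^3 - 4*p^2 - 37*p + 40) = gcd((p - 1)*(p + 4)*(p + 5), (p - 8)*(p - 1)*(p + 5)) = p^2 + 4*p - 5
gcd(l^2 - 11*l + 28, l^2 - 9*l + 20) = l - 4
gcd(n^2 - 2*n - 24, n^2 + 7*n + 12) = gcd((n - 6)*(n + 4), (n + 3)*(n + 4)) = n + 4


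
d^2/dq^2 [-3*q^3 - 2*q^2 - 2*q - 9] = -18*q - 4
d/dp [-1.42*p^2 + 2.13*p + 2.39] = 2.13 - 2.84*p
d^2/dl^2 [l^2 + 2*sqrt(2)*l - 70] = 2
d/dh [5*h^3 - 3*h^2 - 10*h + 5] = 15*h^2 - 6*h - 10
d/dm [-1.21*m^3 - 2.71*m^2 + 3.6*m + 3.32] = -3.63*m^2 - 5.42*m + 3.6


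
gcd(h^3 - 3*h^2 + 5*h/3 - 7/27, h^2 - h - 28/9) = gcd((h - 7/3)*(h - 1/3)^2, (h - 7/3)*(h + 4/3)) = h - 7/3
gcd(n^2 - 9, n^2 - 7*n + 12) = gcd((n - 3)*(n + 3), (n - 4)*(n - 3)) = n - 3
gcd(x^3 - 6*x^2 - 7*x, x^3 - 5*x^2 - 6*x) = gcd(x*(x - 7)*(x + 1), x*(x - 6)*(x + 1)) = x^2 + x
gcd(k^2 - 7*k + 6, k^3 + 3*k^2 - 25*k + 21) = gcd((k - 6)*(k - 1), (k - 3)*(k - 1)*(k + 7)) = k - 1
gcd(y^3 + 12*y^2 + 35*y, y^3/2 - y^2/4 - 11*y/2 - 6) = 1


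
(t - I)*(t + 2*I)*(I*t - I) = I*t^3 - t^2 - I*t^2 + t + 2*I*t - 2*I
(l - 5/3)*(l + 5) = l^2 + 10*l/3 - 25/3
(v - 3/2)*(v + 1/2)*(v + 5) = v^3 + 4*v^2 - 23*v/4 - 15/4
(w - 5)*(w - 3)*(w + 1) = w^3 - 7*w^2 + 7*w + 15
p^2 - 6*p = p*(p - 6)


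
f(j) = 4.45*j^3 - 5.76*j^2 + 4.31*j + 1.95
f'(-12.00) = 2064.95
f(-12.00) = -8568.81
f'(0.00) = 4.31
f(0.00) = 1.95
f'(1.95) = 32.61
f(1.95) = 21.45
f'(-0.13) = 6.03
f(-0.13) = 1.28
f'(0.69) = 2.72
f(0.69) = 3.64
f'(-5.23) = 429.72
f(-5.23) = -814.74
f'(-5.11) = 411.77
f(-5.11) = -764.26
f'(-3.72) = 231.91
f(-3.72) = -322.87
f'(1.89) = 30.22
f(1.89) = 19.56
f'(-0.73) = 19.83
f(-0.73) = -6.00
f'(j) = 13.35*j^2 - 11.52*j + 4.31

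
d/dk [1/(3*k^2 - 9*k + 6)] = (3 - 2*k)/(3*(k^2 - 3*k + 2)^2)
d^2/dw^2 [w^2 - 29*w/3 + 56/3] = 2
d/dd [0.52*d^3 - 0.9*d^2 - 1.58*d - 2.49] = 1.56*d^2 - 1.8*d - 1.58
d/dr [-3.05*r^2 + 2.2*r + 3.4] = 2.2 - 6.1*r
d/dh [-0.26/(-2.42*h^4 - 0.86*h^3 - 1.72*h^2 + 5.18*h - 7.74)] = (-2.5168*h^3 - 0.6708*h^2 - 0.8944*h + 1.3468)/(2.42*h^4 + 0.86*h^3 + 1.72*h^2 - 5.18*h + 7.74)^2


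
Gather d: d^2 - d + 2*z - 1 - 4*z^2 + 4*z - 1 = d^2 - d - 4*z^2 + 6*z - 2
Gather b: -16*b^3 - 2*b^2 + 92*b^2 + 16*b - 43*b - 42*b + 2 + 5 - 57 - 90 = -16*b^3 + 90*b^2 - 69*b - 140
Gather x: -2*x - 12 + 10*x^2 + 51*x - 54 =10*x^2 + 49*x - 66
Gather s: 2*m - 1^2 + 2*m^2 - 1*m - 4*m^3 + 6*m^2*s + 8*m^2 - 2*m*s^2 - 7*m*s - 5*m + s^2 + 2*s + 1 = -4*m^3 + 10*m^2 - 4*m + s^2*(1 - 2*m) + s*(6*m^2 - 7*m + 2)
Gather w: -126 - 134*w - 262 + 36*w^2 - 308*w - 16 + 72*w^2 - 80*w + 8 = 108*w^2 - 522*w - 396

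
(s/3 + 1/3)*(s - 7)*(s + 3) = s^3/3 - s^2 - 25*s/3 - 7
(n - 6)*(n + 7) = n^2 + n - 42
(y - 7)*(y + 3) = y^2 - 4*y - 21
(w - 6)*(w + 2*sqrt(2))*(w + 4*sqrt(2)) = w^3 - 6*w^2 + 6*sqrt(2)*w^2 - 36*sqrt(2)*w + 16*w - 96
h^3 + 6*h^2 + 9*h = h*(h + 3)^2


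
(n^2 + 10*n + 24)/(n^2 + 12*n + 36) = (n + 4)/(n + 6)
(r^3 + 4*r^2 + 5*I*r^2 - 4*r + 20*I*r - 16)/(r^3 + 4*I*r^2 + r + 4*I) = (r + 4)/(r - I)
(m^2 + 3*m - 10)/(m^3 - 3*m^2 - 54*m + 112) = (m + 5)/(m^2 - m - 56)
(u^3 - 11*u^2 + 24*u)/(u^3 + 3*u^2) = (u^2 - 11*u + 24)/(u*(u + 3))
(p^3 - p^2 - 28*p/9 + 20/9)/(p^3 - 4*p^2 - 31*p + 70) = (p^2 + p - 10/9)/(p^2 - 2*p - 35)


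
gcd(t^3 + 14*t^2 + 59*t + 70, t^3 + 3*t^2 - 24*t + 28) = t + 7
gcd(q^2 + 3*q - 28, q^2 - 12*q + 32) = q - 4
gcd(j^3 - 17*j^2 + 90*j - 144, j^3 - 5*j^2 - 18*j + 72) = j^2 - 9*j + 18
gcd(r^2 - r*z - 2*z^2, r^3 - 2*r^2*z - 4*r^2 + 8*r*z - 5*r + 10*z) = -r + 2*z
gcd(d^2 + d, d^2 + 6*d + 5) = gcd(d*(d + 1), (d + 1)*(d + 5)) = d + 1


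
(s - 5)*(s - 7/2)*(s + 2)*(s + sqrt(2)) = s^4 - 13*s^3/2 + sqrt(2)*s^3 - 13*sqrt(2)*s^2/2 + s^2/2 + sqrt(2)*s/2 + 35*s + 35*sqrt(2)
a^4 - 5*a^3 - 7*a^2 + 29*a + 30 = (a - 5)*(a - 3)*(a + 1)*(a + 2)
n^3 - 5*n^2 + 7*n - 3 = (n - 3)*(n - 1)^2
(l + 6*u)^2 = l^2 + 12*l*u + 36*u^2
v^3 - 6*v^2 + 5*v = v*(v - 5)*(v - 1)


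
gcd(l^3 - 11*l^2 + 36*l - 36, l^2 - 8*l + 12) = l^2 - 8*l + 12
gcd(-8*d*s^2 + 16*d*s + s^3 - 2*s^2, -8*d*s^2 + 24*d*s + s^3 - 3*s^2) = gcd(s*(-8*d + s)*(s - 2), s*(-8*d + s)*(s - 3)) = -8*d*s + s^2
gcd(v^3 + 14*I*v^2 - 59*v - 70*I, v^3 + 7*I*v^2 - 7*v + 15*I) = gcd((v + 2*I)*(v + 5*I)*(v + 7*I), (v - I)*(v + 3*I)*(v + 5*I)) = v + 5*I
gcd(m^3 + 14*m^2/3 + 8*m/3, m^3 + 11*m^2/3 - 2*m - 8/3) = m^2 + 14*m/3 + 8/3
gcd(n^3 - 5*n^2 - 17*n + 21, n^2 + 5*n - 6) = n - 1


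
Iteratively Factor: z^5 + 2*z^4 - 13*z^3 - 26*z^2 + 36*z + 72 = (z + 3)*(z^4 - z^3 - 10*z^2 + 4*z + 24) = (z + 2)*(z + 3)*(z^3 - 3*z^2 - 4*z + 12) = (z + 2)^2*(z + 3)*(z^2 - 5*z + 6) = (z - 2)*(z + 2)^2*(z + 3)*(z - 3)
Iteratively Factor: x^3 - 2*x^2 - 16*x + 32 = (x - 2)*(x^2 - 16) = (x - 2)*(x + 4)*(x - 4)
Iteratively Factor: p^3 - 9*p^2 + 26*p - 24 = (p - 2)*(p^2 - 7*p + 12) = (p - 3)*(p - 2)*(p - 4)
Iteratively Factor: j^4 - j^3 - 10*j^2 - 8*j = (j)*(j^3 - j^2 - 10*j - 8) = j*(j + 2)*(j^2 - 3*j - 4) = j*(j + 1)*(j + 2)*(j - 4)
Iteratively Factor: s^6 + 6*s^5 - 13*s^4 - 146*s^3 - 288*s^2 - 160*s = (s - 5)*(s^5 + 11*s^4 + 42*s^3 + 64*s^2 + 32*s) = (s - 5)*(s + 1)*(s^4 + 10*s^3 + 32*s^2 + 32*s) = s*(s - 5)*(s + 1)*(s^3 + 10*s^2 + 32*s + 32) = s*(s - 5)*(s + 1)*(s + 2)*(s^2 + 8*s + 16) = s*(s - 5)*(s + 1)*(s + 2)*(s + 4)*(s + 4)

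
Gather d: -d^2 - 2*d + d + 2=-d^2 - d + 2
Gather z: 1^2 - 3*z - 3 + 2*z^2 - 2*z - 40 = 2*z^2 - 5*z - 42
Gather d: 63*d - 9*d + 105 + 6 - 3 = 54*d + 108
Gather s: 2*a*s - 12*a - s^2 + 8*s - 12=-12*a - s^2 + s*(2*a + 8) - 12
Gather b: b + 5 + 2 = b + 7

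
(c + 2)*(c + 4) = c^2 + 6*c + 8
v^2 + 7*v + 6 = (v + 1)*(v + 6)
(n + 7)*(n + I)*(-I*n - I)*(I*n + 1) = n^4 + 8*n^3 + 8*n^2 + 8*n + 7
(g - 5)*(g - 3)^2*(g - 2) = g^4 - 13*g^3 + 61*g^2 - 123*g + 90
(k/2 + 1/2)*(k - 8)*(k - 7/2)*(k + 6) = k^4/2 - 9*k^3/4 - 93*k^2/4 + 127*k/2 + 84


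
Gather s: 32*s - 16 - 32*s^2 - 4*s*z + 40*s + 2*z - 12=-32*s^2 + s*(72 - 4*z) + 2*z - 28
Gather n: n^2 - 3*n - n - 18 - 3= n^2 - 4*n - 21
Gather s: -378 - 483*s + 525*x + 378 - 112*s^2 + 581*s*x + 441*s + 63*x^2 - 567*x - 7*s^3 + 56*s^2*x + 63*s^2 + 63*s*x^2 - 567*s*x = -7*s^3 + s^2*(56*x - 49) + s*(63*x^2 + 14*x - 42) + 63*x^2 - 42*x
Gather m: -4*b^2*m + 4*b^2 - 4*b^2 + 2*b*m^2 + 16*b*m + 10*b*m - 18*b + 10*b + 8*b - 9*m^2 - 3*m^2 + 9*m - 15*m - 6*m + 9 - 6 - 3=m^2*(2*b - 12) + m*(-4*b^2 + 26*b - 12)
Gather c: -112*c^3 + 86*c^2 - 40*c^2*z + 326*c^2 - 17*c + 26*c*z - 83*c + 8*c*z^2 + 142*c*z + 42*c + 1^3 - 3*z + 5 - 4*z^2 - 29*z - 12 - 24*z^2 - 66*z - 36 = -112*c^3 + c^2*(412 - 40*z) + c*(8*z^2 + 168*z - 58) - 28*z^2 - 98*z - 42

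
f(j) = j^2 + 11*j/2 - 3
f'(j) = 2*j + 11/2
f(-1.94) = -9.91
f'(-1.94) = 1.62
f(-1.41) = -8.77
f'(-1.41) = 2.68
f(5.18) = 52.32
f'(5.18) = 15.86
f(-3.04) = -10.48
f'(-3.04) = -0.58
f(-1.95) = -9.92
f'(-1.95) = 1.60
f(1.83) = 10.41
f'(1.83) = 9.16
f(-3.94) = -9.15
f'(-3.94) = -2.38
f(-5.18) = -4.66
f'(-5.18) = -4.86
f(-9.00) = 28.50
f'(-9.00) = -12.50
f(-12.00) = 75.00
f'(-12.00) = -18.50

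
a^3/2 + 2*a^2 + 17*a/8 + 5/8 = (a/2 + 1/2)*(a + 1/2)*(a + 5/2)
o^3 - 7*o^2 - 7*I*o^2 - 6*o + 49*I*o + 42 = (o - 7)*(o - 6*I)*(o - I)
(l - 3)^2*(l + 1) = l^3 - 5*l^2 + 3*l + 9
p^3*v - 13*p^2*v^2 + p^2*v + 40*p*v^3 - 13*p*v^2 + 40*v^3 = (p - 8*v)*(p - 5*v)*(p*v + v)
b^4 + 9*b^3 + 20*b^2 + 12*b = b*(b + 1)*(b + 2)*(b + 6)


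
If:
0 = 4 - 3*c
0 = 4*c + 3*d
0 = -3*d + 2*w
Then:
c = 4/3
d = -16/9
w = -8/3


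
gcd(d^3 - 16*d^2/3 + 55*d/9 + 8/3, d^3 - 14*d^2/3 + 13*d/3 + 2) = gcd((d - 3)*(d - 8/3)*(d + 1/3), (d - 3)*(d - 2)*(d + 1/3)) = d^2 - 8*d/3 - 1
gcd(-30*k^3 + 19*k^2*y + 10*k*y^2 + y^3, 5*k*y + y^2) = 5*k + y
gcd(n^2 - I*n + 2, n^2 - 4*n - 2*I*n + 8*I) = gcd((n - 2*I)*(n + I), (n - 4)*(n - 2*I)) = n - 2*I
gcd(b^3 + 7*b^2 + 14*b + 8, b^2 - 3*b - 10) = b + 2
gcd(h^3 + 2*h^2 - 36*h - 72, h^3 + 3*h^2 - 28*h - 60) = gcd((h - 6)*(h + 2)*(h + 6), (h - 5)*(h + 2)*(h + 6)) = h^2 + 8*h + 12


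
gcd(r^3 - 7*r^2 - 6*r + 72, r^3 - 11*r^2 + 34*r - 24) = r^2 - 10*r + 24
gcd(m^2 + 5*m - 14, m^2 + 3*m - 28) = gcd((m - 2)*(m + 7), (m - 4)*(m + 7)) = m + 7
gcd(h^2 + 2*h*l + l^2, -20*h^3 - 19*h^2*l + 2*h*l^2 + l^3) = h + l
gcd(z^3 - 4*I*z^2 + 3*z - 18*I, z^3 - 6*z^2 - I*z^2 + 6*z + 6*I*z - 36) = z^2 - I*z + 6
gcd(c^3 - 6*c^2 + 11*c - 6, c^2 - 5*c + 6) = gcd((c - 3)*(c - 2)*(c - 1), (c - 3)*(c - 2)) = c^2 - 5*c + 6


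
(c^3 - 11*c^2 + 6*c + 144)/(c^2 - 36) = (c^2 - 5*c - 24)/(c + 6)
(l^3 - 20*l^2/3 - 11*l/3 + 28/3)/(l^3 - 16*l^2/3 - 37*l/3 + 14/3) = (3*l^2 + l - 4)/(3*l^2 + 5*l - 2)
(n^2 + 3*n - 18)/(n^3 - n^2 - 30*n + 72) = 1/(n - 4)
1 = 1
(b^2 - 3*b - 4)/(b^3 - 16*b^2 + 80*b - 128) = (b + 1)/(b^2 - 12*b + 32)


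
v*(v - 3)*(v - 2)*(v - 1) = v^4 - 6*v^3 + 11*v^2 - 6*v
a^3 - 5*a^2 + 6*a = a*(a - 3)*(a - 2)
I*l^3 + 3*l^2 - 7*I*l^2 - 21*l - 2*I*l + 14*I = (l - 7)*(l - 2*I)*(I*l + 1)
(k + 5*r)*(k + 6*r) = k^2 + 11*k*r + 30*r^2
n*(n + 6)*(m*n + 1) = m*n^3 + 6*m*n^2 + n^2 + 6*n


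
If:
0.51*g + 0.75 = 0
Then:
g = -1.47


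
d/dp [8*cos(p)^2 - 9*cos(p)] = (9 - 16*cos(p))*sin(p)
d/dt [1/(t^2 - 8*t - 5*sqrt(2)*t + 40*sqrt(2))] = (-2*t + 5*sqrt(2) + 8)/(t^2 - 8*t - 5*sqrt(2)*t + 40*sqrt(2))^2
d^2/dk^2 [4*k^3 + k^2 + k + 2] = 24*k + 2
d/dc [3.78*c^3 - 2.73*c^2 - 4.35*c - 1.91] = 11.34*c^2 - 5.46*c - 4.35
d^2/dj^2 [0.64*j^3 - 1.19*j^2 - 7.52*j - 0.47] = 3.84*j - 2.38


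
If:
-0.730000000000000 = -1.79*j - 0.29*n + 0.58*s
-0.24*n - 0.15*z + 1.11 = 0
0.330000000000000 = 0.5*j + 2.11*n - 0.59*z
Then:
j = 3.8175*z - 18.8575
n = 4.625 - 0.625*z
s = 11.4690948275862*z - 57.1442672413793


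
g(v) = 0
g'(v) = 0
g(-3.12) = 0.00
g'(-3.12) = 0.00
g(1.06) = 0.00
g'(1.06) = 0.00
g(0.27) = 0.00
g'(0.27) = 0.00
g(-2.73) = 0.00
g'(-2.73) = 0.00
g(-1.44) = 0.00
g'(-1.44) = 0.00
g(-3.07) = 0.00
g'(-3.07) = 0.00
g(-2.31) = 0.00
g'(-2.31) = 0.00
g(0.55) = 0.00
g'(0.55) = 0.00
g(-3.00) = 0.00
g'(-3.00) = 0.00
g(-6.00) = 0.00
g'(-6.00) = 0.00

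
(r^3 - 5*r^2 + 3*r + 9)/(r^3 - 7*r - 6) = (r - 3)/(r + 2)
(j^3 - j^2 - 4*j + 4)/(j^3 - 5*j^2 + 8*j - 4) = (j + 2)/(j - 2)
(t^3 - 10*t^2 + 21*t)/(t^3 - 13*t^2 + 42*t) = (t - 3)/(t - 6)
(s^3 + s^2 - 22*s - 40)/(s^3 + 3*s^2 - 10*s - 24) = (s - 5)/(s - 3)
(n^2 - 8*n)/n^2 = (n - 8)/n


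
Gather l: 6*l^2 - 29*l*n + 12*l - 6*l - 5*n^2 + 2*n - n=6*l^2 + l*(6 - 29*n) - 5*n^2 + n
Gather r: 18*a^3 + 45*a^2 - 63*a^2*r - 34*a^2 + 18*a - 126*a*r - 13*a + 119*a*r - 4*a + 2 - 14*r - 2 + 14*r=18*a^3 + 11*a^2 + a + r*(-63*a^2 - 7*a)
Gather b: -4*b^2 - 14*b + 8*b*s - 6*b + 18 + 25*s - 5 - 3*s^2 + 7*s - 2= -4*b^2 + b*(8*s - 20) - 3*s^2 + 32*s + 11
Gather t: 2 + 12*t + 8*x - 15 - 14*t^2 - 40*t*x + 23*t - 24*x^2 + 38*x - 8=-14*t^2 + t*(35 - 40*x) - 24*x^2 + 46*x - 21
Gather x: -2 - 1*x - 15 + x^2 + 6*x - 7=x^2 + 5*x - 24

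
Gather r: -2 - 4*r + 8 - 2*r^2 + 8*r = -2*r^2 + 4*r + 6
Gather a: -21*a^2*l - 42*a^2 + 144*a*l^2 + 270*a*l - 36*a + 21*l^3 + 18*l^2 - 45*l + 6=a^2*(-21*l - 42) + a*(144*l^2 + 270*l - 36) + 21*l^3 + 18*l^2 - 45*l + 6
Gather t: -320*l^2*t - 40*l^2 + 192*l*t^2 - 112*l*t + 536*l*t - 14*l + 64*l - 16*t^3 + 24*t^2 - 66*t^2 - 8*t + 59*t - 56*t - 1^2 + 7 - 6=-40*l^2 + 50*l - 16*t^3 + t^2*(192*l - 42) + t*(-320*l^2 + 424*l - 5)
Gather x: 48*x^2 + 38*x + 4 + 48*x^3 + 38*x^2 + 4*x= 48*x^3 + 86*x^2 + 42*x + 4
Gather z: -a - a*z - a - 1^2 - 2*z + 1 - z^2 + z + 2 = -2*a - z^2 + z*(-a - 1) + 2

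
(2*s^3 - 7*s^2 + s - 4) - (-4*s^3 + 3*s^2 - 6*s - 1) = 6*s^3 - 10*s^2 + 7*s - 3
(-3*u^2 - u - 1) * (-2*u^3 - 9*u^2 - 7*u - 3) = 6*u^5 + 29*u^4 + 32*u^3 + 25*u^2 + 10*u + 3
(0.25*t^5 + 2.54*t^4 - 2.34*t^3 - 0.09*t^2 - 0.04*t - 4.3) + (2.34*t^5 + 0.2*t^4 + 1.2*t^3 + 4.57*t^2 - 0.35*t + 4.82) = 2.59*t^5 + 2.74*t^4 - 1.14*t^3 + 4.48*t^2 - 0.39*t + 0.52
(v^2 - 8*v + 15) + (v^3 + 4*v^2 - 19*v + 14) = v^3 + 5*v^2 - 27*v + 29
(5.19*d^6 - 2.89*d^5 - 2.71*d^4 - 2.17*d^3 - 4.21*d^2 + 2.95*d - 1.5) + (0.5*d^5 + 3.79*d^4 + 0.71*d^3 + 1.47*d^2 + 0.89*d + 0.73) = 5.19*d^6 - 2.39*d^5 + 1.08*d^4 - 1.46*d^3 - 2.74*d^2 + 3.84*d - 0.77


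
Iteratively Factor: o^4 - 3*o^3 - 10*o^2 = (o)*(o^3 - 3*o^2 - 10*o) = o*(o + 2)*(o^2 - 5*o) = o*(o - 5)*(o + 2)*(o)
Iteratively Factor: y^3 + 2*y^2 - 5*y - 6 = (y + 3)*(y^2 - y - 2) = (y + 1)*(y + 3)*(y - 2)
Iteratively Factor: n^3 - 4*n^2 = (n - 4)*(n^2) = n*(n - 4)*(n)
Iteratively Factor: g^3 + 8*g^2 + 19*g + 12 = (g + 1)*(g^2 + 7*g + 12) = (g + 1)*(g + 4)*(g + 3)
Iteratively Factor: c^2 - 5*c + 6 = (c - 3)*(c - 2)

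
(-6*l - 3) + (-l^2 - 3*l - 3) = -l^2 - 9*l - 6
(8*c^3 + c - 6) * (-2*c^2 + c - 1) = -16*c^5 + 8*c^4 - 10*c^3 + 13*c^2 - 7*c + 6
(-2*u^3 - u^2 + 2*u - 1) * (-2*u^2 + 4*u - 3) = 4*u^5 - 6*u^4 - 2*u^3 + 13*u^2 - 10*u + 3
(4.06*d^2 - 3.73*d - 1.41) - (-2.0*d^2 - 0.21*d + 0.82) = 6.06*d^2 - 3.52*d - 2.23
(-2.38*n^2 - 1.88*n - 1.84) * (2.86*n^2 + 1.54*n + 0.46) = -6.8068*n^4 - 9.042*n^3 - 9.2524*n^2 - 3.6984*n - 0.8464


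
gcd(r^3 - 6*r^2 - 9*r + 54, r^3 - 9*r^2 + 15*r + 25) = 1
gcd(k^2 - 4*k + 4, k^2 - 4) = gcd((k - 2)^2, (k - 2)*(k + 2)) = k - 2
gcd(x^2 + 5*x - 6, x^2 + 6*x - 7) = x - 1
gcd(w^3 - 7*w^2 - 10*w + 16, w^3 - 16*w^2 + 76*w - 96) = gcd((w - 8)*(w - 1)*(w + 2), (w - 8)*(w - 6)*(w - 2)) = w - 8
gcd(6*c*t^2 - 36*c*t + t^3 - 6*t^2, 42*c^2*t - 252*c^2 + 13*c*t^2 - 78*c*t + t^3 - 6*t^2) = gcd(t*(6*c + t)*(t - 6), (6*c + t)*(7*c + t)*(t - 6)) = 6*c*t - 36*c + t^2 - 6*t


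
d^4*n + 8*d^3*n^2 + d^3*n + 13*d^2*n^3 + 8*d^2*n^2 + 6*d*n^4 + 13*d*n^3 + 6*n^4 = (d + n)^2*(d + 6*n)*(d*n + n)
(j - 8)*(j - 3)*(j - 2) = j^3 - 13*j^2 + 46*j - 48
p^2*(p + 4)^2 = p^4 + 8*p^3 + 16*p^2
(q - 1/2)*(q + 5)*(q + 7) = q^3 + 23*q^2/2 + 29*q - 35/2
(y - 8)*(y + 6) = y^2 - 2*y - 48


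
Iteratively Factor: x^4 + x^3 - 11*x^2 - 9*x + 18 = (x - 1)*(x^3 + 2*x^2 - 9*x - 18) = (x - 1)*(x + 2)*(x^2 - 9) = (x - 1)*(x + 2)*(x + 3)*(x - 3)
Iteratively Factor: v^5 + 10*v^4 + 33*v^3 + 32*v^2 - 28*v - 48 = (v + 2)*(v^4 + 8*v^3 + 17*v^2 - 2*v - 24) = (v + 2)^2*(v^3 + 6*v^2 + 5*v - 12) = (v - 1)*(v + 2)^2*(v^2 + 7*v + 12) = (v - 1)*(v + 2)^2*(v + 3)*(v + 4)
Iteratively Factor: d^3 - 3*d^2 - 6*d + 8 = (d - 1)*(d^2 - 2*d - 8) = (d - 4)*(d - 1)*(d + 2)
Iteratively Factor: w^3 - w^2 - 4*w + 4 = (w + 2)*(w^2 - 3*w + 2) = (w - 1)*(w + 2)*(w - 2)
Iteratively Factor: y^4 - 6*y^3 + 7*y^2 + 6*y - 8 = (y + 1)*(y^3 - 7*y^2 + 14*y - 8) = (y - 1)*(y + 1)*(y^2 - 6*y + 8) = (y - 4)*(y - 1)*(y + 1)*(y - 2)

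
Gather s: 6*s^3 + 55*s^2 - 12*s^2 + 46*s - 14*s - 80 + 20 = 6*s^3 + 43*s^2 + 32*s - 60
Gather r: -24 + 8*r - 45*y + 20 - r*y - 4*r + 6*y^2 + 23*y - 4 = r*(4 - y) + 6*y^2 - 22*y - 8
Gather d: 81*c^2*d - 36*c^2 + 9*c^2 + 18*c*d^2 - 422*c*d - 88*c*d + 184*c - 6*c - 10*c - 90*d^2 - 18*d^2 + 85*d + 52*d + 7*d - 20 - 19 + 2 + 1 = -27*c^2 + 168*c + d^2*(18*c - 108) + d*(81*c^2 - 510*c + 144) - 36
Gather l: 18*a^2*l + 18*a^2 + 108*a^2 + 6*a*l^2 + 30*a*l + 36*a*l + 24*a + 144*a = 126*a^2 + 6*a*l^2 + 168*a + l*(18*a^2 + 66*a)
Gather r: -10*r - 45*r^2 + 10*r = -45*r^2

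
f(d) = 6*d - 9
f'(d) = 6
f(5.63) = 24.78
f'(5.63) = 6.00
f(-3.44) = -29.64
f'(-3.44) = 6.00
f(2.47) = 5.82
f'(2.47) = 6.00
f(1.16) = -2.04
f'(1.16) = 6.00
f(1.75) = 1.50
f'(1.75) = 6.00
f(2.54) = 6.24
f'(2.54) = 6.00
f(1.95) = 2.70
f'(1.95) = 6.00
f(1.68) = 1.08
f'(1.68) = 6.00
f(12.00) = 63.00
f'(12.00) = 6.00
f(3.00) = 9.00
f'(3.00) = 6.00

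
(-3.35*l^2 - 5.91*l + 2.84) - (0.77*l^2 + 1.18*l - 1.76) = -4.12*l^2 - 7.09*l + 4.6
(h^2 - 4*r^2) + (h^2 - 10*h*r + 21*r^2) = 2*h^2 - 10*h*r + 17*r^2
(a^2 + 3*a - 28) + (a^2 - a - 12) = 2*a^2 + 2*a - 40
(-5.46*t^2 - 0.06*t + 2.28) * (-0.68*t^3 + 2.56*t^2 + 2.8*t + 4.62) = 3.7128*t^5 - 13.9368*t^4 - 16.992*t^3 - 19.5564*t^2 + 6.1068*t + 10.5336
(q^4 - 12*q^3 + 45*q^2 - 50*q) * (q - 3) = q^5 - 15*q^4 + 81*q^3 - 185*q^2 + 150*q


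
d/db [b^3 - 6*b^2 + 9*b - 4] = 3*b^2 - 12*b + 9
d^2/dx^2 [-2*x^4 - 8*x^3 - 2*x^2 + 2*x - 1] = -24*x^2 - 48*x - 4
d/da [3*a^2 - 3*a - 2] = 6*a - 3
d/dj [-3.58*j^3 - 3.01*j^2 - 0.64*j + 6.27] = -10.74*j^2 - 6.02*j - 0.64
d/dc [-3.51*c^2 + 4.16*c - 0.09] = 4.16 - 7.02*c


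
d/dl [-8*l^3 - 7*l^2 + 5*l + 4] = -24*l^2 - 14*l + 5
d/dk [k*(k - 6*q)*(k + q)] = 3*k^2 - 10*k*q - 6*q^2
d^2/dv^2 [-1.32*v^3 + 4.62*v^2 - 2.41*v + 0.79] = 9.24 - 7.92*v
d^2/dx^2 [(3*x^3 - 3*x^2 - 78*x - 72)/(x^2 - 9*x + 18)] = 168/(x^3 - 9*x^2 + 27*x - 27)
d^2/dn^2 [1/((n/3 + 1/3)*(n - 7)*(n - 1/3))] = 36*(27*n^4 - 228*n^3 + 474*n^2 + 396*n + 179)/(27*n^9 - 513*n^8 + 2844*n^7 - 1540*n^6 - 16614*n^5 - 7134*n^4 + 9036*n^3 + 1932*n^2 - 2205*n + 343)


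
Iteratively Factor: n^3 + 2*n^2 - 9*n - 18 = (n + 2)*(n^2 - 9) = (n - 3)*(n + 2)*(n + 3)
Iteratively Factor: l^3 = (l)*(l^2) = l^2*(l)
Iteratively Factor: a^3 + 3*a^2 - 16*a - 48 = (a + 4)*(a^2 - a - 12) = (a + 3)*(a + 4)*(a - 4)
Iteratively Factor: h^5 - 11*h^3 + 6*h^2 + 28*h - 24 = (h - 2)*(h^4 + 2*h^3 - 7*h^2 - 8*h + 12) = (h - 2)*(h + 2)*(h^3 - 7*h + 6) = (h - 2)^2*(h + 2)*(h^2 + 2*h - 3) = (h - 2)^2*(h + 2)*(h + 3)*(h - 1)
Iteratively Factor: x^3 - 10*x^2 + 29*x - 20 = (x - 4)*(x^2 - 6*x + 5) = (x - 5)*(x - 4)*(x - 1)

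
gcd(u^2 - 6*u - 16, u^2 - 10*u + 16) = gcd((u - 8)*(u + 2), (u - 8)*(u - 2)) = u - 8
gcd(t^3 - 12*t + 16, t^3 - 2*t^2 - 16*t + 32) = t^2 + 2*t - 8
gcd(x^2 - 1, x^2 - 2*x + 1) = x - 1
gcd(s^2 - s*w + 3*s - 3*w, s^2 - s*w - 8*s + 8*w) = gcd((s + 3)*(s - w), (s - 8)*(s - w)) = s - w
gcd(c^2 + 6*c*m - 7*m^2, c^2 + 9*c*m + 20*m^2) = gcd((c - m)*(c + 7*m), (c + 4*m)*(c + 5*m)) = 1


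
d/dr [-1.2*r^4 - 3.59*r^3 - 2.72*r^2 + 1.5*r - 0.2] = -4.8*r^3 - 10.77*r^2 - 5.44*r + 1.5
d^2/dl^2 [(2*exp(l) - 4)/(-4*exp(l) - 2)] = (10*exp(l) - 5)*exp(l)/(8*exp(3*l) + 12*exp(2*l) + 6*exp(l) + 1)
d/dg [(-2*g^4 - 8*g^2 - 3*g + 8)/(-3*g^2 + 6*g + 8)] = (12*g^5 - 36*g^4 - 64*g^3 - 57*g^2 - 80*g - 72)/(9*g^4 - 36*g^3 - 12*g^2 + 96*g + 64)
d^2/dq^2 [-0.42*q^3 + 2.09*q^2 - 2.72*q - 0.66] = 4.18 - 2.52*q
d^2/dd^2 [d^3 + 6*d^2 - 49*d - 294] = 6*d + 12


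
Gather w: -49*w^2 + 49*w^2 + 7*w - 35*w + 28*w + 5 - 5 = 0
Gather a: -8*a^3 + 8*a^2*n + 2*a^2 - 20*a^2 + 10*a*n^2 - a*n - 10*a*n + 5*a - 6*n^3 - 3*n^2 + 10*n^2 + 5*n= -8*a^3 + a^2*(8*n - 18) + a*(10*n^2 - 11*n + 5) - 6*n^3 + 7*n^2 + 5*n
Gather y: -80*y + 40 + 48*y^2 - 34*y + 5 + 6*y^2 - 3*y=54*y^2 - 117*y + 45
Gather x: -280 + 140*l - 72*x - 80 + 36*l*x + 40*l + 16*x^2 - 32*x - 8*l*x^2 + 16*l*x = 180*l + x^2*(16 - 8*l) + x*(52*l - 104) - 360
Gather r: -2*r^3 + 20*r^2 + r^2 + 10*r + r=-2*r^3 + 21*r^2 + 11*r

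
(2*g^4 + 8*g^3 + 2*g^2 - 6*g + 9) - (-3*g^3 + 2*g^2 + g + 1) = 2*g^4 + 11*g^3 - 7*g + 8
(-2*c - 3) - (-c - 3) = -c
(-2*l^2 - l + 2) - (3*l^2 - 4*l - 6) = -5*l^2 + 3*l + 8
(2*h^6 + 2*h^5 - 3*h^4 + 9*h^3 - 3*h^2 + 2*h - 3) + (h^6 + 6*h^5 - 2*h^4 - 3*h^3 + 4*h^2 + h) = 3*h^6 + 8*h^5 - 5*h^4 + 6*h^3 + h^2 + 3*h - 3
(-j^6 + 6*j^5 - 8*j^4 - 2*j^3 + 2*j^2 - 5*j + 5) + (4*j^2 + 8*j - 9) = -j^6 + 6*j^5 - 8*j^4 - 2*j^3 + 6*j^2 + 3*j - 4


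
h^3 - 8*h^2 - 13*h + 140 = (h - 7)*(h - 5)*(h + 4)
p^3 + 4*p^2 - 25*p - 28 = (p - 4)*(p + 1)*(p + 7)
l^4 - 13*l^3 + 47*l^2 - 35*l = l*(l - 7)*(l - 5)*(l - 1)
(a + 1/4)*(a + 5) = a^2 + 21*a/4 + 5/4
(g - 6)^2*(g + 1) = g^3 - 11*g^2 + 24*g + 36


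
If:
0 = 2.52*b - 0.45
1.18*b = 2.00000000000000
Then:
No Solution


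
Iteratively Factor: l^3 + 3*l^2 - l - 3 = (l + 1)*(l^2 + 2*l - 3) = (l + 1)*(l + 3)*(l - 1)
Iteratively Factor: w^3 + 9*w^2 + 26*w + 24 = (w + 2)*(w^2 + 7*w + 12) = (w + 2)*(w + 4)*(w + 3)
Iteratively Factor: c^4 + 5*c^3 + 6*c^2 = (c)*(c^3 + 5*c^2 + 6*c) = c^2*(c^2 + 5*c + 6) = c^2*(c + 3)*(c + 2)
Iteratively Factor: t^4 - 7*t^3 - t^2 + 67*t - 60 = (t - 5)*(t^3 - 2*t^2 - 11*t + 12) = (t - 5)*(t - 1)*(t^2 - t - 12) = (t - 5)*(t - 4)*(t - 1)*(t + 3)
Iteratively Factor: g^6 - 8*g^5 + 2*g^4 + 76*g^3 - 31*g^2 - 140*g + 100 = (g - 5)*(g^5 - 3*g^4 - 13*g^3 + 11*g^2 + 24*g - 20) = (g - 5)*(g + 2)*(g^4 - 5*g^3 - 3*g^2 + 17*g - 10) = (g - 5)^2*(g + 2)*(g^3 - 3*g + 2) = (g - 5)^2*(g - 1)*(g + 2)*(g^2 + g - 2) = (g - 5)^2*(g - 1)^2*(g + 2)*(g + 2)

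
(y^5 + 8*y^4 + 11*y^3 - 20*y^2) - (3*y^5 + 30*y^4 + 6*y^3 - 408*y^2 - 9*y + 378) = -2*y^5 - 22*y^4 + 5*y^3 + 388*y^2 + 9*y - 378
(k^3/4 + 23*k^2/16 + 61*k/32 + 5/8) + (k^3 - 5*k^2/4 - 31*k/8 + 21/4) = 5*k^3/4 + 3*k^2/16 - 63*k/32 + 47/8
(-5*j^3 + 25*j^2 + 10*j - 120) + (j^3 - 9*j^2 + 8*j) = -4*j^3 + 16*j^2 + 18*j - 120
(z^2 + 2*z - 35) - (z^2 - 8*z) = 10*z - 35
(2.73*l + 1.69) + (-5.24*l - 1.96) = -2.51*l - 0.27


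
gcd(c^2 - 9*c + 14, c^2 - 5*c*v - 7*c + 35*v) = c - 7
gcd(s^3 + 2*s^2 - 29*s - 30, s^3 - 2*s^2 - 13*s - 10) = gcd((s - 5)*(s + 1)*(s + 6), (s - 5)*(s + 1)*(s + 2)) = s^2 - 4*s - 5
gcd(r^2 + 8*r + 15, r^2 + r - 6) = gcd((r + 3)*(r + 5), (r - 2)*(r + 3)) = r + 3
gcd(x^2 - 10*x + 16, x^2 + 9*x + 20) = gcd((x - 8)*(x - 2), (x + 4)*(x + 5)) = 1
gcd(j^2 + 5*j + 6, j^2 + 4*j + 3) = j + 3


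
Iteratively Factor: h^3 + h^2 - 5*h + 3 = (h - 1)*(h^2 + 2*h - 3) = (h - 1)^2*(h + 3)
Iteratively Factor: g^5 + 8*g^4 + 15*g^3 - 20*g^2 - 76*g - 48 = (g + 3)*(g^4 + 5*g^3 - 20*g - 16) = (g + 1)*(g + 3)*(g^3 + 4*g^2 - 4*g - 16) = (g - 2)*(g + 1)*(g + 3)*(g^2 + 6*g + 8) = (g - 2)*(g + 1)*(g + 2)*(g + 3)*(g + 4)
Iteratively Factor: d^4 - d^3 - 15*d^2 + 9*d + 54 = (d - 3)*(d^3 + 2*d^2 - 9*d - 18) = (d - 3)*(d + 2)*(d^2 - 9) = (d - 3)*(d + 2)*(d + 3)*(d - 3)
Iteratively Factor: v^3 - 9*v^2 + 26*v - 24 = (v - 3)*(v^2 - 6*v + 8) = (v - 4)*(v - 3)*(v - 2)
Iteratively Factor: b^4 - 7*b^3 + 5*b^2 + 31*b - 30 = (b - 3)*(b^3 - 4*b^2 - 7*b + 10) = (b - 3)*(b - 1)*(b^2 - 3*b - 10) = (b - 5)*(b - 3)*(b - 1)*(b + 2)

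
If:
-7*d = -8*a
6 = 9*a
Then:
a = 2/3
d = 16/21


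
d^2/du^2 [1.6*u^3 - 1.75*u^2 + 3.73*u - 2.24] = 9.6*u - 3.5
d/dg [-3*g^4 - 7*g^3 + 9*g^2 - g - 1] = -12*g^3 - 21*g^2 + 18*g - 1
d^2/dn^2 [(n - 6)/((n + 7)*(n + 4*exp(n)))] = 2*((n - 6)*(n + 7)^2*(4*exp(n) + 1)^2 + (n - 6)*(n + 7)*(n + 4*exp(n))*(4*exp(n) + 1) + (n - 6)*(n + 4*exp(n))^2 + (n + 7)^2*(n + 4*exp(n))*(2*(6 - n)*exp(n) - 4*exp(n) - 1) - (n + 7)*(n + 4*exp(n))^2)/((n + 7)^3*(n + 4*exp(n))^3)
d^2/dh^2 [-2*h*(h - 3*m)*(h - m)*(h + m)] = -24*h^2 + 36*h*m + 4*m^2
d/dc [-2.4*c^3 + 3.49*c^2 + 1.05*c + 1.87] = -7.2*c^2 + 6.98*c + 1.05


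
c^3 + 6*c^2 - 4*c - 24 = (c - 2)*(c + 2)*(c + 6)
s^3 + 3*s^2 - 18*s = s*(s - 3)*(s + 6)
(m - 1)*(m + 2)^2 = m^3 + 3*m^2 - 4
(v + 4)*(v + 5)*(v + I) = v^3 + 9*v^2 + I*v^2 + 20*v + 9*I*v + 20*I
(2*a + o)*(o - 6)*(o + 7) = 2*a*o^2 + 2*a*o - 84*a + o^3 + o^2 - 42*o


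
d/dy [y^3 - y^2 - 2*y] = 3*y^2 - 2*y - 2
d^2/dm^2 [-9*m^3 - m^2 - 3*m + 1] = -54*m - 2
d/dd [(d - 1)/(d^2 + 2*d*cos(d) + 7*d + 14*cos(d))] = (2*d^2*sin(d) - d^2 + 12*d*sin(d) + 2*d - 14*sin(d) + 16*cos(d) + 7)/((d + 7)^2*(d + 2*cos(d))^2)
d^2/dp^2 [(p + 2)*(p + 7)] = 2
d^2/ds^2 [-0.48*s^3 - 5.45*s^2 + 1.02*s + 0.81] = -2.88*s - 10.9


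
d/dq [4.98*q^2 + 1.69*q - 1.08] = 9.96*q + 1.69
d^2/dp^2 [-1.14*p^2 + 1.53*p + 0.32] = -2.28000000000000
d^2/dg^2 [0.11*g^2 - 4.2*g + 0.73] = 0.220000000000000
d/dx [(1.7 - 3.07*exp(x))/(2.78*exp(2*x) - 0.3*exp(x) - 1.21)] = (8.5346*exp(2*x) - 9.452*exp(x) + 4.2247)*exp(x)/(7.7284*exp(4*x) - 1.668*exp(3*x) - 6.6376*exp(2*x) + 0.726*exp(x) + 1.4641)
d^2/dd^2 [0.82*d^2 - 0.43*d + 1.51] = 1.64000000000000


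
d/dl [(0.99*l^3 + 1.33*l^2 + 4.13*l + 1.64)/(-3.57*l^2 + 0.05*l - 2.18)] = (-3.5343*l^4 + 0.0990000000000002*l^3 + 8.336*l^2 + 5.9108*l - 9.0854)/(12.7449*l^4 - 0.357*l^3 + 15.5677*l^2 - 0.218*l + 4.7524)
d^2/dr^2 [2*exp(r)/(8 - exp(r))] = 16*(-exp(r) - 8)*exp(r)/(exp(3*r) - 24*exp(2*r) + 192*exp(r) - 512)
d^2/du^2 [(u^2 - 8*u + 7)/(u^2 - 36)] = 2*(-8*u^3 + 129*u^2 - 864*u + 1548)/(u^6 - 108*u^4 + 3888*u^2 - 46656)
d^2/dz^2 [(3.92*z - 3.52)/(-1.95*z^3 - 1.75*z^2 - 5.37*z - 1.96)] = (-89.4348*z^5 + 80.3556*z^4 + 250.27856*z^3 + 465.62496*z^2 + 198.42816*z + 261.382144)/(7.414875*z^9 + 19.963125*z^8 + 79.1739*z^7 + 137.668825*z^6 + 258.16374*z^5 + 292.546065*z^4 + 287.842113*z^3 + 189.729372*z^2 + 61.888176*z + 7.529536)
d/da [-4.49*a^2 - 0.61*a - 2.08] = -8.98*a - 0.61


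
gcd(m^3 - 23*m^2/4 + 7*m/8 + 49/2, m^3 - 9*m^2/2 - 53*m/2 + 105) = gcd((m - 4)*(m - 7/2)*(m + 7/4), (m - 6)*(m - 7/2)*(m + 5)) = m - 7/2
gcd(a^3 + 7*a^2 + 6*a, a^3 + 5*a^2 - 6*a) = a^2 + 6*a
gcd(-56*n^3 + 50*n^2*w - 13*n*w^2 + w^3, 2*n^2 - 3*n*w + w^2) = -2*n + w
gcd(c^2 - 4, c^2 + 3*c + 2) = c + 2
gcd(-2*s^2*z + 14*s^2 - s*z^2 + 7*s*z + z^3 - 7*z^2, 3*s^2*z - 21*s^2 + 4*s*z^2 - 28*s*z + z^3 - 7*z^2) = s*z - 7*s + z^2 - 7*z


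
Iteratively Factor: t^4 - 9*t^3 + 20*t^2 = (t)*(t^3 - 9*t^2 + 20*t) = t^2*(t^2 - 9*t + 20) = t^2*(t - 5)*(t - 4)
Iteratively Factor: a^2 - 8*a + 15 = (a - 5)*(a - 3)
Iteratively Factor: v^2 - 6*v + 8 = (v - 4)*(v - 2)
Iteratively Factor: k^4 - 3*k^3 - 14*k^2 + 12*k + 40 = (k + 2)*(k^3 - 5*k^2 - 4*k + 20) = (k - 5)*(k + 2)*(k^2 - 4) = (k - 5)*(k + 2)^2*(k - 2)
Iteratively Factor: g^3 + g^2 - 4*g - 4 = (g + 1)*(g^2 - 4) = (g - 2)*(g + 1)*(g + 2)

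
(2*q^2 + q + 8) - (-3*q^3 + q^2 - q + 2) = 3*q^3 + q^2 + 2*q + 6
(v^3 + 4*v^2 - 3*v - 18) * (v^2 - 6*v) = v^5 - 2*v^4 - 27*v^3 + 108*v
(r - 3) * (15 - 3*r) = -3*r^2 + 24*r - 45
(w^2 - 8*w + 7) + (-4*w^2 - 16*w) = -3*w^2 - 24*w + 7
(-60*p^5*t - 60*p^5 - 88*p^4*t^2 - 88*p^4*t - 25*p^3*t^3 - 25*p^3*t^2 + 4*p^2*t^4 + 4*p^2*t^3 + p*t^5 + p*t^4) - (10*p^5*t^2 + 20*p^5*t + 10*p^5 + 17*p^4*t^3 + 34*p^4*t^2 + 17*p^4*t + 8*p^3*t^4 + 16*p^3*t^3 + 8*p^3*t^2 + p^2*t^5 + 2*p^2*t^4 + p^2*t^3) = -10*p^5*t^2 - 80*p^5*t - 70*p^5 - 17*p^4*t^3 - 122*p^4*t^2 - 105*p^4*t - 8*p^3*t^4 - 41*p^3*t^3 - 33*p^3*t^2 - p^2*t^5 + 2*p^2*t^4 + 3*p^2*t^3 + p*t^5 + p*t^4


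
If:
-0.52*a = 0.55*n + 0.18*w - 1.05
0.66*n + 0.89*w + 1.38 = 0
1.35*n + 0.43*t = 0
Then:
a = 1.08012820512821*w + 4.23076923076923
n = -1.34848484848485*w - 2.09090909090909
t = 4.23361522198732*w + 6.56448202959831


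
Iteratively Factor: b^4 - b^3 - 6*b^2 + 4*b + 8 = (b + 1)*(b^3 - 2*b^2 - 4*b + 8) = (b - 2)*(b + 1)*(b^2 - 4) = (b - 2)^2*(b + 1)*(b + 2)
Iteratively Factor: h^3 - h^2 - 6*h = (h)*(h^2 - h - 6) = h*(h - 3)*(h + 2)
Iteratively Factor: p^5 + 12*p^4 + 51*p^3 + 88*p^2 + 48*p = (p + 1)*(p^4 + 11*p^3 + 40*p^2 + 48*p) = (p + 1)*(p + 4)*(p^3 + 7*p^2 + 12*p) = p*(p + 1)*(p + 4)*(p^2 + 7*p + 12) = p*(p + 1)*(p + 3)*(p + 4)*(p + 4)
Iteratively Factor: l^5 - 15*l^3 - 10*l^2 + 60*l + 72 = (l + 2)*(l^4 - 2*l^3 - 11*l^2 + 12*l + 36) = (l + 2)^2*(l^3 - 4*l^2 - 3*l + 18) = (l - 3)*(l + 2)^2*(l^2 - l - 6) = (l - 3)^2*(l + 2)^2*(l + 2)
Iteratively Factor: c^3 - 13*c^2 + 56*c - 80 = (c - 4)*(c^2 - 9*c + 20) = (c - 5)*(c - 4)*(c - 4)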